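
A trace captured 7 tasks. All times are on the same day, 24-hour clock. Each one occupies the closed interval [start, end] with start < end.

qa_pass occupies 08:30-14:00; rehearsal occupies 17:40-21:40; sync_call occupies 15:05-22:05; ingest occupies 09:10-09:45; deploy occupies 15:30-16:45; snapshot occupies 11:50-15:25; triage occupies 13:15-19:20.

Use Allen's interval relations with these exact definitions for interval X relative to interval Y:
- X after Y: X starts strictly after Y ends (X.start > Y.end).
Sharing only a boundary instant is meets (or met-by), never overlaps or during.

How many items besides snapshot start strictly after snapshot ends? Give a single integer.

2

Target snapshot = [11:50, 15:25].
deploy [15:30, 16:45] → after → counts.
ingest [09:10, 09:45] → before → no.
qa_pass [08:30, 14:00] → overlaps → no.
rehearsal [17:40, 21:40] → after → counts.
sync_call [15:05, 22:05] → overlapped-by → no.
triage [13:15, 19:20] → overlapped-by → no.
Total: 2.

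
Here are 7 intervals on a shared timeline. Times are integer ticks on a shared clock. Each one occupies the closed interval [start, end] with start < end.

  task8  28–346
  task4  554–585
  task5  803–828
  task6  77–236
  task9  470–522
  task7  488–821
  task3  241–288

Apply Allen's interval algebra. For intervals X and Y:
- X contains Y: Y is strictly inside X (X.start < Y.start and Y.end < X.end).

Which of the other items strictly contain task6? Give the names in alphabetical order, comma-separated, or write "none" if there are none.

Target task6 = [77, 236].
task3 [241, 288] → after → no.
task4 [554, 585] → after → no.
task5 [803, 828] → after → no.
task7 [488, 821] → after → no.
task8 [28, 346] → contains → yes.
task9 [470, 522] → after → no.
Result: task8.

task8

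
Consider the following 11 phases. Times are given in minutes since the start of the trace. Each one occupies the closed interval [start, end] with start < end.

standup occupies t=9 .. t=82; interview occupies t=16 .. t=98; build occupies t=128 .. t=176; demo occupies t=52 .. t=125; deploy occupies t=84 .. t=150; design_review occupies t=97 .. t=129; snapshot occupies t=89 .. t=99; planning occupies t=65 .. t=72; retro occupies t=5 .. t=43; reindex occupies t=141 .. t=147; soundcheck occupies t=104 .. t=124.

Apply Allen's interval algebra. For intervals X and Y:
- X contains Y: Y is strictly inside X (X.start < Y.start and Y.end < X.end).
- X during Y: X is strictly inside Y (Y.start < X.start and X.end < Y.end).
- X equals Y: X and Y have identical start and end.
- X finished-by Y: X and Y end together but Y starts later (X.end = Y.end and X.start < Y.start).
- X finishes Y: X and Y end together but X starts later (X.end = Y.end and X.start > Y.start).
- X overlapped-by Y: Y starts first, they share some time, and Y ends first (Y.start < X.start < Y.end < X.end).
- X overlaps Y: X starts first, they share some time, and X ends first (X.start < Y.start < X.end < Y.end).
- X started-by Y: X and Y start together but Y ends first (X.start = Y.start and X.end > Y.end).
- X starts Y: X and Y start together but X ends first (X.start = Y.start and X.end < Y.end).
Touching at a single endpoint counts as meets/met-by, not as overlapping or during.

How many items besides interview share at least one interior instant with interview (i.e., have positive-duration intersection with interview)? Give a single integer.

7

Target interview = [t=16, t=98].
build [t=128, t=176] → after → no.
demo [t=52, t=125] → overlapped-by → counts.
deploy [t=84, t=150] → overlapped-by → counts.
design_review [t=97, t=129] → overlapped-by → counts.
planning [t=65, t=72] → during → counts.
reindex [t=141, t=147] → after → no.
retro [t=5, t=43] → overlaps → counts.
snapshot [t=89, t=99] → overlapped-by → counts.
soundcheck [t=104, t=124] → after → no.
standup [t=9, t=82] → overlaps → counts.
Total: 7.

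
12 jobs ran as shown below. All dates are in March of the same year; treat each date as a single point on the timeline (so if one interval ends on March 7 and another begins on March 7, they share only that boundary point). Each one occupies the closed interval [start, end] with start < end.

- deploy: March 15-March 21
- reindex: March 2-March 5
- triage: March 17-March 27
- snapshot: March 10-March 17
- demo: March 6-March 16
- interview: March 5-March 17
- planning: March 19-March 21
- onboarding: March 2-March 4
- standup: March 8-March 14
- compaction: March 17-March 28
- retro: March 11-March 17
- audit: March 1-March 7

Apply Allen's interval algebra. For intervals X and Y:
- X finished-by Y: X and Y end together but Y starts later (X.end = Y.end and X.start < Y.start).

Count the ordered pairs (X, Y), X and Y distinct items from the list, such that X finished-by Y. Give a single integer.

4

Checking all 132 ordered pairs for relation 'finished-by'; matching pairs in alphabetical order:
(deploy, planning): deploy finished-by planning ✓
(interview, retro): interview finished-by retro ✓
(interview, snapshot): interview finished-by snapshot ✓
(snapshot, retro): snapshot finished-by retro ✓
Count: 4.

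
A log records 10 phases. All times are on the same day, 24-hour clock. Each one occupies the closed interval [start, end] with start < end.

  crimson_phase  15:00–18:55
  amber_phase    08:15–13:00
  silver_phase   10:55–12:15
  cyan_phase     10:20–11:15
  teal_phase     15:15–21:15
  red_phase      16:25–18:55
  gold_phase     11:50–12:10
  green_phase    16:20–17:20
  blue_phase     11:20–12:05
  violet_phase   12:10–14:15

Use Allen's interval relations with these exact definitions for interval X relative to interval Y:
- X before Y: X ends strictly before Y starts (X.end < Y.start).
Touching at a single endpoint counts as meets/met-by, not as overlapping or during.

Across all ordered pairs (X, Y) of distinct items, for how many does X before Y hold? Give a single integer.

Checking all 90 ordered pairs for relation 'before'; matching pairs in alphabetical order:
(amber_phase, crimson_phase): amber_phase before crimson_phase ✓
(amber_phase, green_phase): amber_phase before green_phase ✓
(amber_phase, red_phase): amber_phase before red_phase ✓
(amber_phase, teal_phase): amber_phase before teal_phase ✓
(blue_phase, crimson_phase): blue_phase before crimson_phase ✓
(blue_phase, green_phase): blue_phase before green_phase ✓
(blue_phase, red_phase): blue_phase before red_phase ✓
(blue_phase, teal_phase): blue_phase before teal_phase ✓
(blue_phase, violet_phase): blue_phase before violet_phase ✓
(cyan_phase, blue_phase): cyan_phase before blue_phase ✓
(cyan_phase, crimson_phase): cyan_phase before crimson_phase ✓
(cyan_phase, gold_phase): cyan_phase before gold_phase ✓
(cyan_phase, green_phase): cyan_phase before green_phase ✓
(cyan_phase, red_phase): cyan_phase before red_phase ✓
(cyan_phase, teal_phase): cyan_phase before teal_phase ✓
(cyan_phase, violet_phase): cyan_phase before violet_phase ✓
(gold_phase, crimson_phase): gold_phase before crimson_phase ✓
(gold_phase, green_phase): gold_phase before green_phase ✓
(gold_phase, red_phase): gold_phase before red_phase ✓
(gold_phase, teal_phase): gold_phase before teal_phase ✓
(silver_phase, crimson_phase): silver_phase before crimson_phase ✓
(silver_phase, green_phase): silver_phase before green_phase ✓
(silver_phase, red_phase): silver_phase before red_phase ✓
(silver_phase, teal_phase): silver_phase before teal_phase ✓
... plus 4 further pairs not listed.
Count: 28.

28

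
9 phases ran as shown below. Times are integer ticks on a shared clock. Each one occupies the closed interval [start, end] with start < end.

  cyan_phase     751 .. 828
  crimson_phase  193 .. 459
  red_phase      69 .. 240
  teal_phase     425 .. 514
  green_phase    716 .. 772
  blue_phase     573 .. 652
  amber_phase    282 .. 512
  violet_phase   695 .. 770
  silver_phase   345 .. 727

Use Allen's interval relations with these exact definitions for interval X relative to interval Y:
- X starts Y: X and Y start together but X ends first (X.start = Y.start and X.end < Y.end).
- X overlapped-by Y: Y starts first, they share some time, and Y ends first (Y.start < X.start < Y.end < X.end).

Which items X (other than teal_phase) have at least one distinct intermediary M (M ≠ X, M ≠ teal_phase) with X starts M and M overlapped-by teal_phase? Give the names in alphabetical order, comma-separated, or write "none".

none

Target teal_phase = [425, 514].
Intermediaries M with M overlapped-by teal_phase: none.
Union: none.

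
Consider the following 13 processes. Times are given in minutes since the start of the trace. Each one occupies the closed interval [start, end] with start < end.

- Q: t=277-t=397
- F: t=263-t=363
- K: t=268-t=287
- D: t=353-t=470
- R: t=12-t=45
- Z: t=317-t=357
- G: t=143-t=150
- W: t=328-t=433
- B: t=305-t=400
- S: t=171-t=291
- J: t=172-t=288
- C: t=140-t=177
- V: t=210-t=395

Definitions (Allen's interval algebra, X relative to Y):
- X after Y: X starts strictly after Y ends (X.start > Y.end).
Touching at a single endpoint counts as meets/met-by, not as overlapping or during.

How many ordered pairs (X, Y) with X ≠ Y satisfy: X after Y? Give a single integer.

42

Checking all 156 ordered pairs for relation 'after'; matching pairs in alphabetical order:
(B, C): B after C ✓
(B, G): B after G ✓
(B, J): B after J ✓
(B, K): B after K ✓
(B, R): B after R ✓
(B, S): B after S ✓
(C, R): C after R ✓
(D, C): D after C ✓
(D, G): D after G ✓
(D, J): D after J ✓
(D, K): D after K ✓
(D, R): D after R ✓
(D, S): D after S ✓
(F, C): F after C ✓
(F, G): F after G ✓
(F, R): F after R ✓
(G, R): G after R ✓
(J, G): J after G ✓
(J, R): J after R ✓
(K, C): K after C ✓
(K, G): K after G ✓
(K, R): K after R ✓
(Q, C): Q after C ✓
(Q, G): Q after G ✓
... plus 18 further pairs not listed.
Count: 42.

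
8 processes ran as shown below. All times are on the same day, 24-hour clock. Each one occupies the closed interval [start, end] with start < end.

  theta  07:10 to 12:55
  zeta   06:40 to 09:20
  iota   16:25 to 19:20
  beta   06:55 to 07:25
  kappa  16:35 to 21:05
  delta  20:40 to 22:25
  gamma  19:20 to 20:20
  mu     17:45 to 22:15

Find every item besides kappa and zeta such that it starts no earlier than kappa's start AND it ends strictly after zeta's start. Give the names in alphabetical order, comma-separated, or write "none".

Conditions: its start is no earlier than kappa's start (X.start >= 16:35) AND its end is strictly after zeta's start (X.end > 06:40).
beta: start 06:55 >= 16:35? ✗; end 07:25 > 06:40? ✓ → no.
delta: start 20:40 >= 16:35? ✓; end 22:25 > 06:40? ✓ → yes.
gamma: start 19:20 >= 16:35? ✓; end 20:20 > 06:40? ✓ → yes.
iota: start 16:25 >= 16:35? ✗; end 19:20 > 06:40? ✓ → no.
mu: start 17:45 >= 16:35? ✓; end 22:15 > 06:40? ✓ → yes.
theta: start 07:10 >= 16:35? ✗; end 12:55 > 06:40? ✓ → no.
Result: delta, gamma, mu.

delta, gamma, mu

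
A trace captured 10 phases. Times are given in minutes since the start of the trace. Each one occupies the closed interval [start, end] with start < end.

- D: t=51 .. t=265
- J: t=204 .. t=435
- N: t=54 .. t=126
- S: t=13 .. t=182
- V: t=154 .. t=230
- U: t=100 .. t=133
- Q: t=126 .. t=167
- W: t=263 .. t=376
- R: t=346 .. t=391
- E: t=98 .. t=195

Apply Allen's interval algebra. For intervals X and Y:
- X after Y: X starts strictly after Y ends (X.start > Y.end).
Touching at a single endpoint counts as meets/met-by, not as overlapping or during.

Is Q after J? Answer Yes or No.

No

Q = [t=126, t=167], J = [t=204, t=435].
Actual relation of Q to J: before.
Asked whether 'after' holds → No.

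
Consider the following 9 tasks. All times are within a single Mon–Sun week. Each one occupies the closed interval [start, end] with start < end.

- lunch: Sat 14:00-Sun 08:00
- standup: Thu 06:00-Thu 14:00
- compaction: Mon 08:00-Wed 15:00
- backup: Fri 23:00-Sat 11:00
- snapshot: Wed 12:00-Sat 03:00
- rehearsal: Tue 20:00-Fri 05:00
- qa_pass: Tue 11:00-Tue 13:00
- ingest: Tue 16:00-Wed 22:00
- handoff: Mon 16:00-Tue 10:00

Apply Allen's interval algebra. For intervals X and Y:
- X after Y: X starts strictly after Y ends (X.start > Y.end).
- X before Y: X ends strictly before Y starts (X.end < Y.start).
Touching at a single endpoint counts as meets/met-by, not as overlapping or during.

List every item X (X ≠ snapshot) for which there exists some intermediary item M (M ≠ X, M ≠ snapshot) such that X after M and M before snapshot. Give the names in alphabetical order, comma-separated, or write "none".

Target snapshot = [Wed 12:00, Sat 03:00].
Intermediaries M with M before snapshot: handoff, qa_pass.
Via handoff — items with X after handoff: backup, ingest, lunch, qa_pass, rehearsal, standup.
Via qa_pass — items with X after qa_pass: backup, ingest, lunch, rehearsal, standup.
Union: backup, ingest, lunch, qa_pass, rehearsal, standup.

backup, ingest, lunch, qa_pass, rehearsal, standup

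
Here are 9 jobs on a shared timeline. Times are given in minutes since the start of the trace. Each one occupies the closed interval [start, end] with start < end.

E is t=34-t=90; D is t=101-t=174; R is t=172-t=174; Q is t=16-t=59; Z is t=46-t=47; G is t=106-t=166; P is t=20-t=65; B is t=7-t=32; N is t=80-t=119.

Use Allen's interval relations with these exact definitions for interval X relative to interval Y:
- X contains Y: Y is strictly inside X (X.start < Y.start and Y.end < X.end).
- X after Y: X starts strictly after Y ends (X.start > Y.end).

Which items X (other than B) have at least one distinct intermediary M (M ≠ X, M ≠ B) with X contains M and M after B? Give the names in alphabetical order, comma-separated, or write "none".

Target B = [t=7, t=32].
Intermediaries M with M after B: D, E, G, N, R, Z.
Via D — items with X contains D: none.
Via E — items with X contains E: none.
Via G — items with X contains G: D.
Via N — items with X contains N: none.
Via R — items with X contains R: none.
Via Z — items with X contains Z: E, P, Q.
Union: D, E, P, Q.

D, E, P, Q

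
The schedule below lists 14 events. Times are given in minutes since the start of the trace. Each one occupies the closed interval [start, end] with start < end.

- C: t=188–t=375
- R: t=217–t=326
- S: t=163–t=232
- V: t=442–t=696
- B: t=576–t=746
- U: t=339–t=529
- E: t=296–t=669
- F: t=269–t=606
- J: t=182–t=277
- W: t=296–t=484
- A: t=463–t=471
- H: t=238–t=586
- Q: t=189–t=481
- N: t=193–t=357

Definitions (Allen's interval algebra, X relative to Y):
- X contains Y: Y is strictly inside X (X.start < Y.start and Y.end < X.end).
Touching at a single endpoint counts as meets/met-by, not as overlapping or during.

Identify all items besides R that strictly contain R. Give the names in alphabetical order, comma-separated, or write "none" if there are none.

C, N, Q

Target R = [t=217, t=326].
A [t=463, t=471] → after → no.
B [t=576, t=746] → after → no.
C [t=188, t=375] → contains → yes.
E [t=296, t=669] → overlapped-by → no.
F [t=269, t=606] → overlapped-by → no.
H [t=238, t=586] → overlapped-by → no.
J [t=182, t=277] → overlaps → no.
N [t=193, t=357] → contains → yes.
Q [t=189, t=481] → contains → yes.
S [t=163, t=232] → overlaps → no.
U [t=339, t=529] → after → no.
V [t=442, t=696] → after → no.
W [t=296, t=484] → overlapped-by → no.
Result: C, N, Q.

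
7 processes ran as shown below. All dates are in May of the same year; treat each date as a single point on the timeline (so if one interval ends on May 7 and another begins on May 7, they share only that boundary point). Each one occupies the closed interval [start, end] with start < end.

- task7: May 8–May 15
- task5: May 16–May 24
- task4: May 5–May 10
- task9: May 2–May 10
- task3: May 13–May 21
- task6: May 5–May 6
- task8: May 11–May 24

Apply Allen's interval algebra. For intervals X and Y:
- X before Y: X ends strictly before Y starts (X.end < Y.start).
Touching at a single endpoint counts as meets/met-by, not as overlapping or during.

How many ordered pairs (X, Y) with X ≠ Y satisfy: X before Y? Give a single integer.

11

Checking all 42 ordered pairs for relation 'before'; matching pairs in alphabetical order:
(task4, task3): task4 before task3 ✓
(task4, task5): task4 before task5 ✓
(task4, task8): task4 before task8 ✓
(task6, task3): task6 before task3 ✓
(task6, task5): task6 before task5 ✓
(task6, task7): task6 before task7 ✓
(task6, task8): task6 before task8 ✓
(task7, task5): task7 before task5 ✓
(task9, task3): task9 before task3 ✓
(task9, task5): task9 before task5 ✓
(task9, task8): task9 before task8 ✓
Count: 11.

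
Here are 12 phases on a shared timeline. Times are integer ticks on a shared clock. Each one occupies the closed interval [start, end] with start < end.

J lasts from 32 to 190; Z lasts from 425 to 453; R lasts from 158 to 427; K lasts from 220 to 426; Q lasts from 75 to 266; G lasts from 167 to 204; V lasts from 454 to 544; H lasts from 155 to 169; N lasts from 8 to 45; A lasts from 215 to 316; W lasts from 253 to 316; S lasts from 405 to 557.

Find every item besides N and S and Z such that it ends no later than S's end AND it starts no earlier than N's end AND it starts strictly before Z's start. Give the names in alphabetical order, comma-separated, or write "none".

Conditions: its end is no later than S's end (X.end <= 557) AND its start is no earlier than N's end (X.start >= 45) AND its start is strictly before Z's start (X.start < 425).
A: end 316 <= 557? ✓; start 215 >= 45? ✓; start 215 < 425? ✓ → yes.
G: end 204 <= 557? ✓; start 167 >= 45? ✓; start 167 < 425? ✓ → yes.
H: end 169 <= 557? ✓; start 155 >= 45? ✓; start 155 < 425? ✓ → yes.
J: end 190 <= 557? ✓; start 32 >= 45? ✗; start 32 < 425? ✓ → no.
K: end 426 <= 557? ✓; start 220 >= 45? ✓; start 220 < 425? ✓ → yes.
Q: end 266 <= 557? ✓; start 75 >= 45? ✓; start 75 < 425? ✓ → yes.
R: end 427 <= 557? ✓; start 158 >= 45? ✓; start 158 < 425? ✓ → yes.
V: end 544 <= 557? ✓; start 454 >= 45? ✓; start 454 < 425? ✗ → no.
W: end 316 <= 557? ✓; start 253 >= 45? ✓; start 253 < 425? ✓ → yes.
Result: A, G, H, K, Q, R, W.

A, G, H, K, Q, R, W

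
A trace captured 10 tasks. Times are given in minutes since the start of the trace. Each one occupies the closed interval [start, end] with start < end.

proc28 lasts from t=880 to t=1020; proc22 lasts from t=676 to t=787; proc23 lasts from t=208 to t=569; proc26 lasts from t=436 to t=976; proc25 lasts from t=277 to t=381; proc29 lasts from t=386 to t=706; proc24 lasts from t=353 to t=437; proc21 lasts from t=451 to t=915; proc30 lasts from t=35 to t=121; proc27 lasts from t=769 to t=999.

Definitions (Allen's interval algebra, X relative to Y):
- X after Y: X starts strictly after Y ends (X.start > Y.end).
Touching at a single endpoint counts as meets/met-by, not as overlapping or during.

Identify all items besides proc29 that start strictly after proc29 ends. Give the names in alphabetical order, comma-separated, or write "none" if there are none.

Target proc29 = [t=386, t=706].
proc21 [t=451, t=915] → overlapped-by → no.
proc22 [t=676, t=787] → overlapped-by → no.
proc23 [t=208, t=569] → overlaps → no.
proc24 [t=353, t=437] → overlaps → no.
proc25 [t=277, t=381] → before → no.
proc26 [t=436, t=976] → overlapped-by → no.
proc27 [t=769, t=999] → after → yes.
proc28 [t=880, t=1020] → after → yes.
proc30 [t=35, t=121] → before → no.
Result: proc27, proc28.

proc27, proc28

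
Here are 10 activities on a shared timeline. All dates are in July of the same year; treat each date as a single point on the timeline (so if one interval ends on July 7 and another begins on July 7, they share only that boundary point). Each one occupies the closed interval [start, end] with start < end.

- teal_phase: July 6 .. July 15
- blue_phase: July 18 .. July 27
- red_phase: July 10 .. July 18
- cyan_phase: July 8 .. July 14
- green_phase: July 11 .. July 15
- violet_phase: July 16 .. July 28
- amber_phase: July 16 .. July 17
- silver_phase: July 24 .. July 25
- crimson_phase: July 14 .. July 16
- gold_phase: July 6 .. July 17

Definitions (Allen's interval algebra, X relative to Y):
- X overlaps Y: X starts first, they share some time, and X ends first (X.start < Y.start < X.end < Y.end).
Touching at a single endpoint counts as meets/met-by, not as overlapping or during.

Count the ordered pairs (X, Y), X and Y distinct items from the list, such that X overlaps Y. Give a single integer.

8

Checking all 90 ordered pairs for relation 'overlaps'; matching pairs in alphabetical order:
(cyan_phase, green_phase): cyan_phase overlaps green_phase ✓
(cyan_phase, red_phase): cyan_phase overlaps red_phase ✓
(gold_phase, red_phase): gold_phase overlaps red_phase ✓
(gold_phase, violet_phase): gold_phase overlaps violet_phase ✓
(green_phase, crimson_phase): green_phase overlaps crimson_phase ✓
(red_phase, violet_phase): red_phase overlaps violet_phase ✓
(teal_phase, crimson_phase): teal_phase overlaps crimson_phase ✓
(teal_phase, red_phase): teal_phase overlaps red_phase ✓
Count: 8.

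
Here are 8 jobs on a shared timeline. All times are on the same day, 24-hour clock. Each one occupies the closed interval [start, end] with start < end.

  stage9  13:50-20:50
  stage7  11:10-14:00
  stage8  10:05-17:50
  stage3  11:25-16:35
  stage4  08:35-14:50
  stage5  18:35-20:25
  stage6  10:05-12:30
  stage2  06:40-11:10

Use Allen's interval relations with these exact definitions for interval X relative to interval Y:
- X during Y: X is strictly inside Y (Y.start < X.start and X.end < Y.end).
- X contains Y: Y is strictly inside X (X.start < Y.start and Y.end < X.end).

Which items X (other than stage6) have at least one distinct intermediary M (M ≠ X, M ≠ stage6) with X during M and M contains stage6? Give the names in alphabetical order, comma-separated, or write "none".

stage7

Target stage6 = [10:05, 12:30].
Intermediaries M with M contains stage6: stage4.
Via stage4 — items with X during stage4: stage7.
Union: stage7.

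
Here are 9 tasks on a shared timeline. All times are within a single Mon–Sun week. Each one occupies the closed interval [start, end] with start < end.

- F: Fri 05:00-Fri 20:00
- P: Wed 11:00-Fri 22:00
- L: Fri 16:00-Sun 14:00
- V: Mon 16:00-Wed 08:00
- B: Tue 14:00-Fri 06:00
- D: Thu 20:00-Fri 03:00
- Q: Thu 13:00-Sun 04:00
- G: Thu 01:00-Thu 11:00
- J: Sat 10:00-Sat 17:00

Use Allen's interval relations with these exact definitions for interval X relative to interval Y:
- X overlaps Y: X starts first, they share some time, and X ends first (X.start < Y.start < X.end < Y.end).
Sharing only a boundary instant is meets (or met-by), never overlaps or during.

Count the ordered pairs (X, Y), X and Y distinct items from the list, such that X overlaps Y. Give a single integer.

8

Checking all 72 ordered pairs for relation 'overlaps'; matching pairs in alphabetical order:
(B, F): B overlaps F ✓
(B, P): B overlaps P ✓
(B, Q): B overlaps Q ✓
(F, L): F overlaps L ✓
(P, L): P overlaps L ✓
(P, Q): P overlaps Q ✓
(Q, L): Q overlaps L ✓
(V, B): V overlaps B ✓
Count: 8.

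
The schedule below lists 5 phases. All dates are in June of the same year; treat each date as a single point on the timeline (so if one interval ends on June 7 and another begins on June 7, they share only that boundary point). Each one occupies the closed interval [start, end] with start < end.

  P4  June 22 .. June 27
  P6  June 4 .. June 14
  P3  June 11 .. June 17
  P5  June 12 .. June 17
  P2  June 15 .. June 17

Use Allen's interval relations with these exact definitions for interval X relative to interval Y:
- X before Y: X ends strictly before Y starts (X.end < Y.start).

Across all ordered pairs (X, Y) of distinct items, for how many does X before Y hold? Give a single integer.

5

Checking all 20 ordered pairs for relation 'before'; matching pairs in alphabetical order:
(P2, P4): P2 before P4 ✓
(P3, P4): P3 before P4 ✓
(P5, P4): P5 before P4 ✓
(P6, P2): P6 before P2 ✓
(P6, P4): P6 before P4 ✓
Count: 5.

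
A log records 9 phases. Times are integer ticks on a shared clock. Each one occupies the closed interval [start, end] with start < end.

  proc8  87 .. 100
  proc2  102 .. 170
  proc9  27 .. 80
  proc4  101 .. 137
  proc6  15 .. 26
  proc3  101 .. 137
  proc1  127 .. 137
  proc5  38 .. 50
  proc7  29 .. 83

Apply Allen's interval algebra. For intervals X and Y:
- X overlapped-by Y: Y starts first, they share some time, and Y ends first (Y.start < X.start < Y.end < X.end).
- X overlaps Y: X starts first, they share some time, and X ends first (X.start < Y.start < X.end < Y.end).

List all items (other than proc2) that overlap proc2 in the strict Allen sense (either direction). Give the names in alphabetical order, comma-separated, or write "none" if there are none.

Target proc2 = [102, 170].
proc1 [127, 137] → during → no.
proc3 [101, 137] → overlaps → yes.
proc4 [101, 137] → overlaps → yes.
proc5 [38, 50] → before → no.
proc6 [15, 26] → before → no.
proc7 [29, 83] → before → no.
proc8 [87, 100] → before → no.
proc9 [27, 80] → before → no.
Result: proc3, proc4.

proc3, proc4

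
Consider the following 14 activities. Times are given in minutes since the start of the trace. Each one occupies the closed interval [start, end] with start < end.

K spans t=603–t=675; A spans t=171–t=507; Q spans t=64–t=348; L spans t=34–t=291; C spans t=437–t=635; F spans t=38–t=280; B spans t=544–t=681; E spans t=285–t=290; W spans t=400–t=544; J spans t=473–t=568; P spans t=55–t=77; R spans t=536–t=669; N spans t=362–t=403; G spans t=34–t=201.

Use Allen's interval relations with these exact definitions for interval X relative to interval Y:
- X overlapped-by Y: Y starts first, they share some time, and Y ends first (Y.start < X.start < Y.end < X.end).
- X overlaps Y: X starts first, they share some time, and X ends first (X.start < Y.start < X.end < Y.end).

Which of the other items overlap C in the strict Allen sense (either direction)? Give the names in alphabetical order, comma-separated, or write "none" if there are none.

A, B, K, R, W

Target C = [t=437, t=635].
A [t=171, t=507] → overlaps → yes.
B [t=544, t=681] → overlapped-by → yes.
E [t=285, t=290] → before → no.
F [t=38, t=280] → before → no.
G [t=34, t=201] → before → no.
J [t=473, t=568] → during → no.
K [t=603, t=675] → overlapped-by → yes.
L [t=34, t=291] → before → no.
N [t=362, t=403] → before → no.
P [t=55, t=77] → before → no.
Q [t=64, t=348] → before → no.
R [t=536, t=669] → overlapped-by → yes.
W [t=400, t=544] → overlaps → yes.
Result: A, B, K, R, W.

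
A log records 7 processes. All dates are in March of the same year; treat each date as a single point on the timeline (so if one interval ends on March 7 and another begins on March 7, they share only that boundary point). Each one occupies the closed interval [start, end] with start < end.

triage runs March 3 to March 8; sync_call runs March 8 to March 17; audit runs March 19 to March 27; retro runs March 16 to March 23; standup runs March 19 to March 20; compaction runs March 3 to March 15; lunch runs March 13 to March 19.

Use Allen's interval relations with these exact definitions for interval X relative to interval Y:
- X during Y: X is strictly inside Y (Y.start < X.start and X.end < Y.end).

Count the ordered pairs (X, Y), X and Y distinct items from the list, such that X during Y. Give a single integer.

Checking all 42 ordered pairs for relation 'during'; matching pairs in alphabetical order:
(standup, retro): standup during retro ✓
Count: 1.

1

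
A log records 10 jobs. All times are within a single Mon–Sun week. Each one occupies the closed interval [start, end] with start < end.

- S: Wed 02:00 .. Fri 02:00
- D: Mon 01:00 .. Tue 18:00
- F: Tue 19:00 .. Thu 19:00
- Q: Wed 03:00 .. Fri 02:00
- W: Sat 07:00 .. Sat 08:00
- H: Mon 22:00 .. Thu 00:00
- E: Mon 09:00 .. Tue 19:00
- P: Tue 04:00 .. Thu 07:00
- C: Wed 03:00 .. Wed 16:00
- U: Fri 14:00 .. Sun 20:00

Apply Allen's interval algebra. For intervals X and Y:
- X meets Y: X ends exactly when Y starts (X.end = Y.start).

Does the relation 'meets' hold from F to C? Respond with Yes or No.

F = [Tue 19:00, Thu 19:00], C = [Wed 03:00, Wed 16:00].
Actual relation of F to C: contains.
Asked whether 'meets' holds → No.

No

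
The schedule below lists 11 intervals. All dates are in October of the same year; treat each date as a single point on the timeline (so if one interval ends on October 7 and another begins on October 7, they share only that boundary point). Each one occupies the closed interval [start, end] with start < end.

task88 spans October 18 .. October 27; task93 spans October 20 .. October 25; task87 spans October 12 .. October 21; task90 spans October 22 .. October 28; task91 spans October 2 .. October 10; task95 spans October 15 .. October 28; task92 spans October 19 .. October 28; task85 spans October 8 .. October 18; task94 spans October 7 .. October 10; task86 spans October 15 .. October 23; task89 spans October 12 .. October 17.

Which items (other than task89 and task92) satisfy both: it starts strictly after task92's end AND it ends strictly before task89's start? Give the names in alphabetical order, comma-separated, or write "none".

Conditions: its start is strictly after task92's end (X.start > October 28) AND its end is strictly before task89's start (X.end < October 12).
task85: start October 8 > October 28? ✗; end October 18 < October 12? ✗ → no.
task86: start October 15 > October 28? ✗; end October 23 < October 12? ✗ → no.
task87: start October 12 > October 28? ✗; end October 21 < October 12? ✗ → no.
task88: start October 18 > October 28? ✗; end October 27 < October 12? ✗ → no.
task90: start October 22 > October 28? ✗; end October 28 < October 12? ✗ → no.
task91: start October 2 > October 28? ✗; end October 10 < October 12? ✓ → no.
task93: start October 20 > October 28? ✗; end October 25 < October 12? ✗ → no.
task94: start October 7 > October 28? ✗; end October 10 < October 12? ✓ → no.
task95: start October 15 > October 28? ✗; end October 28 < October 12? ✗ → no.
Result: none.

none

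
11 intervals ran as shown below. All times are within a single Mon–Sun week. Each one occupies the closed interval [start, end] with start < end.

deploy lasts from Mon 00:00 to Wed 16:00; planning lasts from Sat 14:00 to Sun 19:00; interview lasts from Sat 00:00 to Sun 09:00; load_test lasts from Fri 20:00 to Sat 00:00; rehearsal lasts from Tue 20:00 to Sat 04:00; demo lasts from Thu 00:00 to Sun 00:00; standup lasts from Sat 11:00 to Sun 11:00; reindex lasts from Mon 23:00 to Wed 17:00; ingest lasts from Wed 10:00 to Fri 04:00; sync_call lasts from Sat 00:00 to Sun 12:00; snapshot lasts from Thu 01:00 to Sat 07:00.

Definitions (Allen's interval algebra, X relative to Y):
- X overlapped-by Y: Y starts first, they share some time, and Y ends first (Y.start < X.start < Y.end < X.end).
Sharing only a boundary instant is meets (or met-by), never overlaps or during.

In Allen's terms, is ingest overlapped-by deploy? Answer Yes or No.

Yes

ingest = [Wed 10:00, Fri 04:00], deploy = [Mon 00:00, Wed 16:00].
Actual relation of ingest to deploy: overlapped-by.
Asked whether 'overlapped-by' holds → Yes.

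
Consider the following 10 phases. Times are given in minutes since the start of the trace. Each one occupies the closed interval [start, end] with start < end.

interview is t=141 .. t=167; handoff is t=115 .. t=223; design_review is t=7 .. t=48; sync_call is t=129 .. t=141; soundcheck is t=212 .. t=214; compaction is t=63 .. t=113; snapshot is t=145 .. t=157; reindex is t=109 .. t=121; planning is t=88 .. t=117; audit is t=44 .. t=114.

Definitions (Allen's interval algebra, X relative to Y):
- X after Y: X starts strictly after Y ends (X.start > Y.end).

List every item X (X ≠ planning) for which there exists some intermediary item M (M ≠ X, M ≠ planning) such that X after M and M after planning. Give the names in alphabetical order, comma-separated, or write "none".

snapshot, soundcheck

Target planning = [t=88, t=117].
Intermediaries M with M after planning: interview, snapshot, soundcheck, sync_call.
Via interview — items with X after interview: soundcheck.
Via snapshot — items with X after snapshot: soundcheck.
Via soundcheck — items with X after soundcheck: none.
Via sync_call — items with X after sync_call: snapshot, soundcheck.
Union: snapshot, soundcheck.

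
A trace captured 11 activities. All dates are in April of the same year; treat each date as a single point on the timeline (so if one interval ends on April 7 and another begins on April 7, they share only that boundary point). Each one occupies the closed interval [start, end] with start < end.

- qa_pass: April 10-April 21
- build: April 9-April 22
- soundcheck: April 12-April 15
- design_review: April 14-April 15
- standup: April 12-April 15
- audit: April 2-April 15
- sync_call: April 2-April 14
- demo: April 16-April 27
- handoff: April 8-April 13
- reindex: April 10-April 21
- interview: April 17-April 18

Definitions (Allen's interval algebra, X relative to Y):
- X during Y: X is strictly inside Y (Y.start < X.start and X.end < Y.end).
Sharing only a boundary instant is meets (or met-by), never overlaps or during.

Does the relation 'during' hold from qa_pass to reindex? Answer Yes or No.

No

qa_pass = [April 10, April 21], reindex = [April 10, April 21].
Actual relation of qa_pass to reindex: equals.
Asked whether 'during' holds → No.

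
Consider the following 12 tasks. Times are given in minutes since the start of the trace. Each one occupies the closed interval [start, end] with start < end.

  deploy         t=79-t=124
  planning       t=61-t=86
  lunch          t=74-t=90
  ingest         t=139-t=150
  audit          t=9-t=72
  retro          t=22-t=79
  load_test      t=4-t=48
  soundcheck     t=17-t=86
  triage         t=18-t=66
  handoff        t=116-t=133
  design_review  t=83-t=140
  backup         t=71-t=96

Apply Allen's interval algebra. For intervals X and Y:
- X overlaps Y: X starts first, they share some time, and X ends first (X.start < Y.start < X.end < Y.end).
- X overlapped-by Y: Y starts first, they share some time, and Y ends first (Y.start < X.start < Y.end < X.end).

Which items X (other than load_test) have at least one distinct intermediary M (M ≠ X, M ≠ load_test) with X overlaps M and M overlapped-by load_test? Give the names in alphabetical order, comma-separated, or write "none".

audit, triage

Target load_test = [t=4, t=48].
Intermediaries M with M overlapped-by load_test: audit, retro, soundcheck, triage.
Via audit — items with X overlaps audit: none.
Via retro — items with X overlaps retro: audit, triage.
Via soundcheck — items with X overlaps soundcheck: audit.
Via triage — items with X overlaps triage: none.
Union: audit, triage.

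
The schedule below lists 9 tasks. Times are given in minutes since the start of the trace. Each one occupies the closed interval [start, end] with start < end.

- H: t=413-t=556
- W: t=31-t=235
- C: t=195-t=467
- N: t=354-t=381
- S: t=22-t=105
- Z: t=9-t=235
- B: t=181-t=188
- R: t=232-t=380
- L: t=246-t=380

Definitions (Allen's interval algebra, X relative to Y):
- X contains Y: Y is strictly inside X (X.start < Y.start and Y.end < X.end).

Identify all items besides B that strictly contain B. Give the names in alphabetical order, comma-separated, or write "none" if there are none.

W, Z

Target B = [t=181, t=188].
C [t=195, t=467] → after → no.
H [t=413, t=556] → after → no.
L [t=246, t=380] → after → no.
N [t=354, t=381] → after → no.
R [t=232, t=380] → after → no.
S [t=22, t=105] → before → no.
W [t=31, t=235] → contains → yes.
Z [t=9, t=235] → contains → yes.
Result: W, Z.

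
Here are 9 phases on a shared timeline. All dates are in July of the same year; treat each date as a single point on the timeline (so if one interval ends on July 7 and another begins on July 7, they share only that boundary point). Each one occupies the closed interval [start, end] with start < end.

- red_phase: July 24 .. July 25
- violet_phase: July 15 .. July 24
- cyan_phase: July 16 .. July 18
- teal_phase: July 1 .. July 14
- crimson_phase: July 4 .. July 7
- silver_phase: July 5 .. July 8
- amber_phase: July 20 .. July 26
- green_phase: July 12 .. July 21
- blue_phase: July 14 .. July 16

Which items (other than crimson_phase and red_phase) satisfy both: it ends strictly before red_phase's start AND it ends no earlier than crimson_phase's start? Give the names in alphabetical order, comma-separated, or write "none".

Conditions: its end is strictly before red_phase's start (X.end < July 24) AND its end is no earlier than crimson_phase's start (X.end >= July 4).
amber_phase: end July 26 < July 24? ✗; end July 26 >= July 4? ✓ → no.
blue_phase: end July 16 < July 24? ✓; end July 16 >= July 4? ✓ → yes.
cyan_phase: end July 18 < July 24? ✓; end July 18 >= July 4? ✓ → yes.
green_phase: end July 21 < July 24? ✓; end July 21 >= July 4? ✓ → yes.
silver_phase: end July 8 < July 24? ✓; end July 8 >= July 4? ✓ → yes.
teal_phase: end July 14 < July 24? ✓; end July 14 >= July 4? ✓ → yes.
violet_phase: end July 24 < July 24? ✗; end July 24 >= July 4? ✓ → no.
Result: blue_phase, cyan_phase, green_phase, silver_phase, teal_phase.

blue_phase, cyan_phase, green_phase, silver_phase, teal_phase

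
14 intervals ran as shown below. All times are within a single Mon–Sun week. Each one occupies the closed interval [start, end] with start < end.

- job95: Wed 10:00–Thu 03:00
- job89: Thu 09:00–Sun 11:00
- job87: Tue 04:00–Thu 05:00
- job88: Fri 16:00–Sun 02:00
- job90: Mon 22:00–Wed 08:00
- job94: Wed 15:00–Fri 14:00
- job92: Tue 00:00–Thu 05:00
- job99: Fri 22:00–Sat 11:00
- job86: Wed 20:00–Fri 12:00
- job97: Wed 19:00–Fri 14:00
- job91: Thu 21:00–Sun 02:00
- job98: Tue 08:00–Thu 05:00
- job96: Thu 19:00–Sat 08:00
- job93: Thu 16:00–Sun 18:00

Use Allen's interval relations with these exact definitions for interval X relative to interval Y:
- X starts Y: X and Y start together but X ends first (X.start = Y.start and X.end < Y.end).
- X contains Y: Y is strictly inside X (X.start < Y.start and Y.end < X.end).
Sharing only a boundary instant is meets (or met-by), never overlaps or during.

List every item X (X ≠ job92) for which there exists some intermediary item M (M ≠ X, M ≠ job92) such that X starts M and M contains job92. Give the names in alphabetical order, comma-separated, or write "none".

Target job92 = [Tue 00:00, Thu 05:00].
Intermediaries M with M contains job92: none.
Union: none.

none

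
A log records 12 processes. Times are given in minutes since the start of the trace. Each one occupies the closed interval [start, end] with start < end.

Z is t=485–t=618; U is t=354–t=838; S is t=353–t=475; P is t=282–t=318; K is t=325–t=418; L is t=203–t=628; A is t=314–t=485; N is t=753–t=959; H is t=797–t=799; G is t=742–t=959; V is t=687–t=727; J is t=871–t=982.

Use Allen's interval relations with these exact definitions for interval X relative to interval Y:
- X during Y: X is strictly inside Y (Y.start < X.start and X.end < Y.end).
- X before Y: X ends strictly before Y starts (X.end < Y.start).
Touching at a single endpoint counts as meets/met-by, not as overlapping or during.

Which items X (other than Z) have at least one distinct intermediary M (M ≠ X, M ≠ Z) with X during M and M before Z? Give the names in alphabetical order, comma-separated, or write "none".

none

Target Z = [t=485, t=618].
Intermediaries M with M before Z: K, P, S.
Via K — items with X during K: none.
Via P — items with X during P: none.
Via S — items with X during S: none.
Union: none.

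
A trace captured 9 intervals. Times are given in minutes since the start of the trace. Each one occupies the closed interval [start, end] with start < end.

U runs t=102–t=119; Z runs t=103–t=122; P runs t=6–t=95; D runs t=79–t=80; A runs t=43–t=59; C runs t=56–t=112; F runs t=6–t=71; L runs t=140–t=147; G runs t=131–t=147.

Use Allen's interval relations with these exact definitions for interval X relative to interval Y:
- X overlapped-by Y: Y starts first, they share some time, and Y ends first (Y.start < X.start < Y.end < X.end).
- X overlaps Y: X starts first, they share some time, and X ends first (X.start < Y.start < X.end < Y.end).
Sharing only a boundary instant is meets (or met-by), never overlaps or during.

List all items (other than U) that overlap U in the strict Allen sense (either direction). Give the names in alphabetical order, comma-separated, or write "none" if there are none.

Target U = [t=102, t=119].
A [t=43, t=59] → before → no.
C [t=56, t=112] → overlaps → yes.
D [t=79, t=80] → before → no.
F [t=6, t=71] → before → no.
G [t=131, t=147] → after → no.
L [t=140, t=147] → after → no.
P [t=6, t=95] → before → no.
Z [t=103, t=122] → overlapped-by → yes.
Result: C, Z.

C, Z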